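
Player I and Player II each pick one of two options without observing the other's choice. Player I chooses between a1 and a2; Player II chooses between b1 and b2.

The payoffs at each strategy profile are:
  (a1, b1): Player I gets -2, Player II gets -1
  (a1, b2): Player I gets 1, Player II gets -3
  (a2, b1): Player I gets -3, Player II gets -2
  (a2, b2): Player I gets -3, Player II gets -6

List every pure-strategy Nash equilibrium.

(a1, b1)

(a1, b1): Player I gets -2 ≥ -3 from a2, and Player II gets -1 ≥ -3 from b2 — Nash equilibrium.
(a1, b2): Player II prefers b1 (-1 > -3) — not an equilibrium.
(a2, b1): Player I prefers a1 (-2 > -3) — not an equilibrium.
(a2, b2): Player I prefers a1 (1 > -3); Player II prefers b1 (-2 > -6) — not an equilibrium.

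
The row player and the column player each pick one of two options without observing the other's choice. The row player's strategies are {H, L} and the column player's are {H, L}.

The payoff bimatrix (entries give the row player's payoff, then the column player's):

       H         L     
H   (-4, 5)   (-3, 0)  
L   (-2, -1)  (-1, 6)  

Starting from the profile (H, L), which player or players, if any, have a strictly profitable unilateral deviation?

Both

The row player at (H, L) earns -3; deviating to L yields -1 — a strict improvement.
The column player earns 0; deviating to H yields 5 — a strict improvement.
Both the row player and the column player have strictly profitable deviations.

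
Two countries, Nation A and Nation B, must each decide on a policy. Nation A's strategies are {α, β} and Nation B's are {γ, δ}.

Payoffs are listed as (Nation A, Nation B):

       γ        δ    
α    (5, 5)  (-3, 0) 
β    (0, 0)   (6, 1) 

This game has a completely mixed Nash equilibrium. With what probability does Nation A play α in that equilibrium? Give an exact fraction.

Let r be the probability that Nation A plays α. In a completely mixed equilibrium, Nation B must be indifferent between γ and δ.
Nation B's expected payoff from γ is 5r; from δ it is (1−r).
Setting these equal: 5r = −r + 1, so r = 1/6.

1/6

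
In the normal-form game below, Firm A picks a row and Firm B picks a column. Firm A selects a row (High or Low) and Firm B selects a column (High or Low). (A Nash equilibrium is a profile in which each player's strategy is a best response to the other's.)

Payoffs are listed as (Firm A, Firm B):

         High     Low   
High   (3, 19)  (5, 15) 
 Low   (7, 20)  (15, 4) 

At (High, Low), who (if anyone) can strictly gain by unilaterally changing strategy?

Firm A at (High, Low) earns 5; deviating to Low yields 15 — a strict improvement.
Firm B earns 15; deviating to High yields 19 — a strict improvement.
Both Firm A and Firm B have strictly profitable deviations.

Both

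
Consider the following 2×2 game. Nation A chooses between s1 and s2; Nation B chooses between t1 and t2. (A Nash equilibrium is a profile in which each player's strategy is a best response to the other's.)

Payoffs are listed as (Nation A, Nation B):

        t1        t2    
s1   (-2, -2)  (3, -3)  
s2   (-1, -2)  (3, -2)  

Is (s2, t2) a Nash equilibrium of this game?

At (s2, t2), Nation A earns 3; switching to s1 would give 3, so Nation A has no profitable deviation.
Nation B earns -2; switching to t1 would give -2, so Nation B has no profitable deviation.
Neither player can gain by a unilateral deviation, so this profile is a Nash equilibrium.

Yes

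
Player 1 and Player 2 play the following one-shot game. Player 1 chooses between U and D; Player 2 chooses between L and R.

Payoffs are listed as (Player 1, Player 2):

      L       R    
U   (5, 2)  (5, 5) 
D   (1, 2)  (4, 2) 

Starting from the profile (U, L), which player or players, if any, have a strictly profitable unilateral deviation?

Player 1 at (U, L) earns 5; deviating to D yields 1 — not better.
Player 2 earns 2; deviating to R yields 5 — a strict improvement.
Only Player 2 has a strictly profitable deviation.

Player 2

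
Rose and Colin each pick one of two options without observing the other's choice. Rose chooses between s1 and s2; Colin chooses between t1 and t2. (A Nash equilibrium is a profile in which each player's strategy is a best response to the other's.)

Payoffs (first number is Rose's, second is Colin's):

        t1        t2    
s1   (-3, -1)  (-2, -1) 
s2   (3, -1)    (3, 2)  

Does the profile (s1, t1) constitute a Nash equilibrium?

No

At (s1, t1), Rose earns -3; switching to s2 would give 3, so Rose would deviate.
Colin earns -1; switching to t2 would give -1, so Colin has no profitable deviation.
Since at least one player can profitably deviate, this is not a Nash equilibrium.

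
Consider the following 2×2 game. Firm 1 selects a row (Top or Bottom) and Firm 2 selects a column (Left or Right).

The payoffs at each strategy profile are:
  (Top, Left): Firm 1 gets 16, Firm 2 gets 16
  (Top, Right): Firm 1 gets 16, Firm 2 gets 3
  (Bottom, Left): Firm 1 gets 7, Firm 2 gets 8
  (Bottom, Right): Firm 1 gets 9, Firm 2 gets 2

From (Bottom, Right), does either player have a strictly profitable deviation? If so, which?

Firm 1 at (Bottom, Right) earns 9; deviating to Top yields 16 — a strict improvement.
Firm 2 earns 2; deviating to Left yields 8 — a strict improvement.
Both Firm 1 and Firm 2 have strictly profitable deviations.

Both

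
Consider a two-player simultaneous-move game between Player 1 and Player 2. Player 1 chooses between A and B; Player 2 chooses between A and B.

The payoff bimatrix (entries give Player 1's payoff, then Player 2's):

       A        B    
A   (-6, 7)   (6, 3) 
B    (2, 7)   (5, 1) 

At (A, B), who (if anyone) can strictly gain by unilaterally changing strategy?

Player 2

Player 1 at (A, B) earns 6; deviating to B yields 5 — not better.
Player 2 earns 3; deviating to A yields 7 — a strict improvement.
Only Player 2 has a strictly profitable deviation.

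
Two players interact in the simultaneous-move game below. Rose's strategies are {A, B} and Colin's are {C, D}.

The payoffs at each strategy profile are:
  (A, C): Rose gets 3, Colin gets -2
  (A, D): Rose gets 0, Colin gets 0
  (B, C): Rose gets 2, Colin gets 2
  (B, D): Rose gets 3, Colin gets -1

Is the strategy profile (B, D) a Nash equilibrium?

No

At (B, D), Rose earns 3; switching to A would give 0, so Rose has no profitable deviation.
Colin earns -1; switching to C would give 2, so Colin would deviate.
Since at least one player can profitably deviate, this is not a Nash equilibrium.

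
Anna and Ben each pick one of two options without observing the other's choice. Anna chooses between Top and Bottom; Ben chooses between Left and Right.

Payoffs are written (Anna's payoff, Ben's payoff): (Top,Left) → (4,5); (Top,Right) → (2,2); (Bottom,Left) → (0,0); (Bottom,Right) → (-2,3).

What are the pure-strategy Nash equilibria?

(Top, Left): Anna gets 4 ≥ 0 from Bottom, and Ben gets 5 ≥ 2 from Right — Nash equilibrium.
(Top, Right): Ben prefers Left (5 > 2) — not an equilibrium.
(Bottom, Left): Anna prefers Top (4 > 0); Ben prefers Right (3 > 0) — not an equilibrium.
(Bottom, Right): Anna prefers Top (2 > -2) — not an equilibrium.

(Top, Left)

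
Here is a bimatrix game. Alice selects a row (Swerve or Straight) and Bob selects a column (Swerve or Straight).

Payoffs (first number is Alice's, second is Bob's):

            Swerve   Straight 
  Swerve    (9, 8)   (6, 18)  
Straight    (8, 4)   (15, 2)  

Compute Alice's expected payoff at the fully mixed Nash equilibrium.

First find y, the probability Bob plays Swerve, from Alice's indifference between Swerve and Straight: 9y + 6(1−y) = 8y + 15(1−y), giving y = 9/10.
Since Alice is indifferent in equilibrium, Alice's expected payoff equals the payoff from either row against (9/10, 1/10). Using Swerve: 9(9/10) + 6(1/10) = 87/10.

87/10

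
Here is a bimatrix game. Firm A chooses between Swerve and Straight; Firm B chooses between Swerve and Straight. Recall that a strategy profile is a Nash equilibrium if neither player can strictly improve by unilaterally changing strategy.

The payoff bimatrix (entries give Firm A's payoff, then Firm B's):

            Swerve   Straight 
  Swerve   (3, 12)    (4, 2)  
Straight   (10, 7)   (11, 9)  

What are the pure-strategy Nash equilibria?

(Swerve, Swerve): Firm A prefers Straight (10 > 3) — not an equilibrium.
(Swerve, Straight): Firm A prefers Straight (11 > 4); Firm B prefers Swerve (12 > 2) — not an equilibrium.
(Straight, Swerve): Firm B prefers Straight (9 > 7) — not an equilibrium.
(Straight, Straight): Firm A gets 11 ≥ 4 from Swerve, and Firm B gets 9 ≥ 7 from Swerve — Nash equilibrium.

(Straight, Straight)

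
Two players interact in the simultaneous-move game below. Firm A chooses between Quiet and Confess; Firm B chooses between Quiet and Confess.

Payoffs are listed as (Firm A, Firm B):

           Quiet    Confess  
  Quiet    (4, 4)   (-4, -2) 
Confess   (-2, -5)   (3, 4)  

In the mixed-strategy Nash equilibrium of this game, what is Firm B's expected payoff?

First find p, the probability Firm A plays Quiet, from Firm B's indifference between Quiet and Confess: 4p − 5(1−p) = −2p + 4(1−p), giving p = 3/5.
Since Firm B is indifferent in equilibrium, Firm B's expected payoff equals the payoff from either column against (3/5, 2/5). Using Quiet: 4(3/5) − 5(2/5) = 2/5.

2/5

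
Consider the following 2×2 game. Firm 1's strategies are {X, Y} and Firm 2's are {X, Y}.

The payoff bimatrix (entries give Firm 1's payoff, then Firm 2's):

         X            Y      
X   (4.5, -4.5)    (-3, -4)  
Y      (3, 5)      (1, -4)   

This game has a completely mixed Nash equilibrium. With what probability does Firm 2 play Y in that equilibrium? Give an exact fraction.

3/11

Let y be the probability that Firm 2 plays X. In a completely mixed equilibrium, Firm 1 must be indifferent between X and Y.
Firm 1's expected payoff from X is 4.5y − 3(1−y); from Y it is 3y + (1−y).
Setting these equal: 7.5y − 3 = 2y + 1, so y = 8/11.
Therefore Firm 2 plays Y with probability 1 − 8/11 = 3/11.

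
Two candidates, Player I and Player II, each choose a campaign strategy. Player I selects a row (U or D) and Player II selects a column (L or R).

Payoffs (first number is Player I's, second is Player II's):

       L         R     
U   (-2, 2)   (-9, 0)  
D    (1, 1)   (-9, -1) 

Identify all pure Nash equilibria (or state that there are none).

(D, L)

(U, L): Player I prefers D (1 > -2) — not an equilibrium.
(U, R): Player II prefers L (2 > 0) — not an equilibrium.
(D, L): Player I gets 1 ≥ -2 from U, and Player II gets 1 ≥ -1 from R — Nash equilibrium.
(D, R): Player II prefers L (1 > -1) — not an equilibrium.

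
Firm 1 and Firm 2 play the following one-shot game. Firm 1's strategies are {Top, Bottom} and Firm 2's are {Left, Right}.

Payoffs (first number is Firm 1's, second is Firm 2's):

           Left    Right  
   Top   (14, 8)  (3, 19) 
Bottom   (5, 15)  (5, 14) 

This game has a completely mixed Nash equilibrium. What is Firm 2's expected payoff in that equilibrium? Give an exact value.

First find x, the probability Firm 1 plays Top, from Firm 2's indifference between Left and Right: 8x + 15(1−x) = 19x + 14(1−x), giving x = 1/12.
Since Firm 2 is indifferent in equilibrium, Firm 2's expected payoff equals the payoff from either column against (1/12, 11/12). Using Left: 8(1/12) + 15(11/12) = 173/12.

173/12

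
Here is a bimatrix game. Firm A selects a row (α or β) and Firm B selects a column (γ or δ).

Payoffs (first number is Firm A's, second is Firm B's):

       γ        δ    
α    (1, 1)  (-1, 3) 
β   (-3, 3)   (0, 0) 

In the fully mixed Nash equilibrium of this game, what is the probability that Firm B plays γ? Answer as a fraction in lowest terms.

1/5

Let c be the probability that Firm B plays γ. In a completely mixed equilibrium, Firm A must be indifferent between α and β.
Firm A's expected payoff from α is c − (1−c); from β it is −3c.
Setting these equal: 2c − 1 = −3c, so c = 1/5.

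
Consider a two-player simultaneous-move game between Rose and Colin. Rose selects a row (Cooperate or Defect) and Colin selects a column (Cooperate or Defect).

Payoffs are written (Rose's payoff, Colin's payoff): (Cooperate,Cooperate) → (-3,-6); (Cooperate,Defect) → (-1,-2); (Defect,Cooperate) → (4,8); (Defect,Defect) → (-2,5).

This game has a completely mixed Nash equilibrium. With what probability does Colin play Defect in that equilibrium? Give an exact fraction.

7/8

Let c be the probability that Colin plays Cooperate. In a completely mixed equilibrium, Rose must be indifferent between Cooperate and Defect.
Rose's expected payoff from Cooperate is −3c − (1−c); from Defect it is 4c − 2(1−c).
Setting these equal: −2c − 1 = 6c − 2, so c = 1/8.
Therefore Colin plays Defect with probability 1 − 1/8 = 7/8.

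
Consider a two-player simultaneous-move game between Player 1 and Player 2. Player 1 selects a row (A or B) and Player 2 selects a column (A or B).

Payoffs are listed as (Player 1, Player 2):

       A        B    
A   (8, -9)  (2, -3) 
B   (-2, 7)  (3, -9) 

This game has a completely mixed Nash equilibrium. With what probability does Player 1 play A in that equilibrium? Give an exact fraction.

8/11

Let x be the probability that Player 1 plays A. In a completely mixed equilibrium, Player 2 must be indifferent between A and B.
Player 2's expected payoff from A is −9x + 7(1−x); from B it is −3x − 9(1−x).
Setting these equal: −16x + 7 = 6x − 9, so x = 8/11.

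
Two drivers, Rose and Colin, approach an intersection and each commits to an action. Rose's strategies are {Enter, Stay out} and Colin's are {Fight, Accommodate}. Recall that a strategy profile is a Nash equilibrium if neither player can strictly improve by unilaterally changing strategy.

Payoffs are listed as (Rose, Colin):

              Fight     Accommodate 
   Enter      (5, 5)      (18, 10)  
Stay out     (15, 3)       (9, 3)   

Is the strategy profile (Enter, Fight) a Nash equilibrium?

At (Enter, Fight), Rose earns 5; switching to Stay out would give 15, so Rose would deviate.
Colin earns 5; switching to Accommodate would give 10, so Colin would deviate.
Since at least one player can profitably deviate, this is not a Nash equilibrium.

No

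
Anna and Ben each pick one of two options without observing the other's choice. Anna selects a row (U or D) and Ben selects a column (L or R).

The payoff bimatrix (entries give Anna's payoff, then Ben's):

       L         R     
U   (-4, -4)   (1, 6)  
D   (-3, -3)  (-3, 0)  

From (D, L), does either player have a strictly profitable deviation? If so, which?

Ben

Anna at (D, L) earns -3; deviating to U yields -4 — not better.
Ben earns -3; deviating to R yields 0 — a strict improvement.
Only Ben has a strictly profitable deviation.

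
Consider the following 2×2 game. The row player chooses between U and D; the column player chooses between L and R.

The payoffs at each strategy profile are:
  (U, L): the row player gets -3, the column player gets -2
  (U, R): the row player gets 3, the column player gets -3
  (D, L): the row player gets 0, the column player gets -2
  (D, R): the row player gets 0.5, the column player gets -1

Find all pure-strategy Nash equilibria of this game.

(U, L): the row player prefers D (0 > -3) — not an equilibrium.
(U, R): the column player prefers L (-2 > -3) — not an equilibrium.
(D, L): the column player prefers R (-1 > -2) — not an equilibrium.
(D, R): the row player prefers U (3 > 0.5) — not an equilibrium.

none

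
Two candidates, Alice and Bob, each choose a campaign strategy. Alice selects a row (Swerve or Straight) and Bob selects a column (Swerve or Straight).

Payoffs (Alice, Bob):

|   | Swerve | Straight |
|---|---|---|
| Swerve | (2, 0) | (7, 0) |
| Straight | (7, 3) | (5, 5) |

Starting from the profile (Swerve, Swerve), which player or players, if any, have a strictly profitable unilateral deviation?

Alice at (Swerve, Swerve) earns 2; deviating to Straight yields 7 — a strict improvement.
Bob earns 0; deviating to Straight yields 0 — not better.
Only Alice has a strictly profitable deviation.

Alice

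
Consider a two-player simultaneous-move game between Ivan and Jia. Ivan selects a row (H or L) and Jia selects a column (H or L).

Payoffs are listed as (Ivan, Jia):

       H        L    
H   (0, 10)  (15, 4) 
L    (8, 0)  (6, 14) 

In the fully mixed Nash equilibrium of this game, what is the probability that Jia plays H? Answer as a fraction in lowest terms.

Let y be the probability that Jia plays H. In a completely mixed equilibrium, Ivan must be indifferent between H and L.
Ivan's expected payoff from H is 15(1−y); from L it is 8y + 6(1−y).
Setting these equal: −15y + 15 = 2y + 6, so y = 9/17.

9/17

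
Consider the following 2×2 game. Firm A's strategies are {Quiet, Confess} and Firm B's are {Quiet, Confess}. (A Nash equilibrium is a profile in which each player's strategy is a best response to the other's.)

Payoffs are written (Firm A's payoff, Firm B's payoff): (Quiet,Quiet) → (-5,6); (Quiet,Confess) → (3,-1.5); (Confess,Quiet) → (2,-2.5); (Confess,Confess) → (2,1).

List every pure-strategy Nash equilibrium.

none

(Quiet, Quiet): Firm A prefers Confess (2 > -5) — not an equilibrium.
(Quiet, Confess): Firm B prefers Quiet (6 > -1.5) — not an equilibrium.
(Confess, Quiet): Firm B prefers Confess (1 > -2.5) — not an equilibrium.
(Confess, Confess): Firm A prefers Quiet (3 > 2) — not an equilibrium.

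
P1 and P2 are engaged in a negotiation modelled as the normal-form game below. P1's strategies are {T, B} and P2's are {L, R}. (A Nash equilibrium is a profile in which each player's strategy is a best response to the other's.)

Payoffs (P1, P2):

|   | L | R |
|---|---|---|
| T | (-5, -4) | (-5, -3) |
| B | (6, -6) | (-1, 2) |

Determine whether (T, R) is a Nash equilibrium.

No

At (T, R), P1 earns -5; switching to B would give -1, so P1 would deviate.
P2 earns -3; switching to L would give -4, so P2 has no profitable deviation.
Since at least one player can profitably deviate, this is not a Nash equilibrium.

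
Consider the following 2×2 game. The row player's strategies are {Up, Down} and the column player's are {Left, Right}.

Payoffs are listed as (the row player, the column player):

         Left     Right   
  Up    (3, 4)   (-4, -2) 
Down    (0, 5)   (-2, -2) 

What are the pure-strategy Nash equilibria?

(Up, Left): the row player gets 3 ≥ 0 from Down, and the column player gets 4 ≥ -2 from Right — Nash equilibrium.
(Up, Right): the row player prefers Down (-2 > -4); the column player prefers Left (4 > -2) — not an equilibrium.
(Down, Left): the row player prefers Up (3 > 0) — not an equilibrium.
(Down, Right): the column player prefers Left (5 > -2) — not an equilibrium.

(Up, Left)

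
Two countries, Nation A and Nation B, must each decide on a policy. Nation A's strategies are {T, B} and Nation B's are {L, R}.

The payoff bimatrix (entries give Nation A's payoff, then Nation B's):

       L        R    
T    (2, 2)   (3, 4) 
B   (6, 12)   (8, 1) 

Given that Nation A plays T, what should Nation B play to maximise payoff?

R

Against T, Nation B earns 2 from L and 4 from R.
So R is the best response.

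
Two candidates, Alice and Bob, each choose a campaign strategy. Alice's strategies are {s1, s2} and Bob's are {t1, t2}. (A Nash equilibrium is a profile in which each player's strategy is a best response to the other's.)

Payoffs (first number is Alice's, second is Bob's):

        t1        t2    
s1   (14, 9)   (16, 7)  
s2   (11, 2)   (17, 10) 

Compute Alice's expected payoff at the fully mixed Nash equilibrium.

31/2

First find y, the probability Bob plays t1, from Alice's indifference between s1 and s2: 14y + 16(1−y) = 11y + 17(1−y), giving y = 1/4.
Since Alice is indifferent in equilibrium, Alice's expected payoff equals the payoff from either row against (1/4, 3/4). Using s1: 14(1/4) + 16(3/4) = 31/2.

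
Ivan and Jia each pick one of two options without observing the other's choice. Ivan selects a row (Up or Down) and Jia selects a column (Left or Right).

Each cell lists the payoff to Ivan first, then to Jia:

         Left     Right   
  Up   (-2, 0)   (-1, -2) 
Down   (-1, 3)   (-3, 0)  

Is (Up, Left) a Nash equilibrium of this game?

No

At (Up, Left), Ivan earns -2; switching to Down would give -1, so Ivan would deviate.
Jia earns 0; switching to Right would give -2, so Jia has no profitable deviation.
Since at least one player can profitably deviate, this is not a Nash equilibrium.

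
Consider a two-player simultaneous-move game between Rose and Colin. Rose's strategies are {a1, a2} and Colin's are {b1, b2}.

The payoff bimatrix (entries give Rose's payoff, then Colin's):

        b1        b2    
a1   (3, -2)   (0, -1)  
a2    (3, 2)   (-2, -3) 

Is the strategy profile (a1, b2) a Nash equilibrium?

Yes

At (a1, b2), Rose earns 0; switching to a2 would give -2, so Rose has no profitable deviation.
Colin earns -1; switching to b1 would give -2, so Colin has no profitable deviation.
Neither player can gain by a unilateral deviation, so this profile is a Nash equilibrium.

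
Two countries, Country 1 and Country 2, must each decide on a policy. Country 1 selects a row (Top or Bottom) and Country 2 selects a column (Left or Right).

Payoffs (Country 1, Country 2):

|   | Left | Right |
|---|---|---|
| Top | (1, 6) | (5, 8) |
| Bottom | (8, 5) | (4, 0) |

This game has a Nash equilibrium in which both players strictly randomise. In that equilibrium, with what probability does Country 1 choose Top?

5/7

Let r be the probability that Country 1 plays Top. In a completely mixed equilibrium, Country 2 must be indifferent between Left and Right.
Country 2's expected payoff from Left is 6r + 5(1−r); from Right it is 8r.
Setting these equal: r + 5 = 8r, so r = 5/7.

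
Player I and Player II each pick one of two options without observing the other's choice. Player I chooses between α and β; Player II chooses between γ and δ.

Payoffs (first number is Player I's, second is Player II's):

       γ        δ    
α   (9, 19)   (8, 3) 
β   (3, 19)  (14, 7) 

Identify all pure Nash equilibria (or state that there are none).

(α, γ)

(α, γ): Player I gets 9 ≥ 3 from β, and Player II gets 19 ≥ 3 from δ — Nash equilibrium.
(α, δ): Player I prefers β (14 > 8); Player II prefers γ (19 > 3) — not an equilibrium.
(β, γ): Player I prefers α (9 > 3) — not an equilibrium.
(β, δ): Player II prefers γ (19 > 7) — not an equilibrium.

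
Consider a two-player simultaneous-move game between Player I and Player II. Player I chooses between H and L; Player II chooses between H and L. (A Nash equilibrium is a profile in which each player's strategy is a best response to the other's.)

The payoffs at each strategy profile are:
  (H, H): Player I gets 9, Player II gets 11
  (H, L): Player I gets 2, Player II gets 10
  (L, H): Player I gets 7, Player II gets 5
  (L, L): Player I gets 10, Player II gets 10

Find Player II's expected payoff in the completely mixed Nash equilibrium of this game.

First find p, the probability Player I plays H, from Player II's indifference between H and L: 11p + 5(1−p) = 10p + 10(1−p), giving p = 5/6.
Since Player II is indifferent in equilibrium, Player II's expected payoff equals the payoff from either column against (5/6, 1/6). Using H: 11(5/6) + 5(1/6) = 10.

10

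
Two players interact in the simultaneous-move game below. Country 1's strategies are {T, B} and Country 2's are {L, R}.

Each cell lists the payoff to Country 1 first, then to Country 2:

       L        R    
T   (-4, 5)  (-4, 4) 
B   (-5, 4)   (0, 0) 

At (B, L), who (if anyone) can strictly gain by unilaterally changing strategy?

Country 1 at (B, L) earns -5; deviating to T yields -4 — a strict improvement.
Country 2 earns 4; deviating to R yields 0 — not better.
Only Country 1 has a strictly profitable deviation.

Country 1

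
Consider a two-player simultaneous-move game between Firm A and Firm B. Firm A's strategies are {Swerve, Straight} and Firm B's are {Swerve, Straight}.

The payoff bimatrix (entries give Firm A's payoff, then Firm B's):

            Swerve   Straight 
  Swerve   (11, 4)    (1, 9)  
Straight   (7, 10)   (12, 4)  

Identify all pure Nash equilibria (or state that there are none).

(Swerve, Swerve): Firm B prefers Straight (9 > 4) — not an equilibrium.
(Swerve, Straight): Firm A prefers Straight (12 > 1) — not an equilibrium.
(Straight, Swerve): Firm A prefers Swerve (11 > 7) — not an equilibrium.
(Straight, Straight): Firm B prefers Swerve (10 > 4) — not an equilibrium.

none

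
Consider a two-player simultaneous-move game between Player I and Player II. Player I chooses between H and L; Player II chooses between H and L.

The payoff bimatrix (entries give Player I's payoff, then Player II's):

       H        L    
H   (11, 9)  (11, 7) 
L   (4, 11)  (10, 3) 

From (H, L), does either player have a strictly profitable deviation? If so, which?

Player I at (H, L) earns 11; deviating to L yields 10 — not better.
Player II earns 7; deviating to H yields 9 — a strict improvement.
Only Player II has a strictly profitable deviation.

Player II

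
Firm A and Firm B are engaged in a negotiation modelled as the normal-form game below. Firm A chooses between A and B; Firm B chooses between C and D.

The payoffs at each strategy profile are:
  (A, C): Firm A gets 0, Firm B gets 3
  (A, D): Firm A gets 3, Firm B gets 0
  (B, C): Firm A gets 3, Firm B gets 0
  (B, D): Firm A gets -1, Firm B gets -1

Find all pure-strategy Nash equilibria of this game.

(A, C): Firm A prefers B (3 > 0) — not an equilibrium.
(A, D): Firm B prefers C (3 > 0) — not an equilibrium.
(B, C): Firm A gets 3 ≥ 0 from A, and Firm B gets 0 ≥ -1 from D — Nash equilibrium.
(B, D): Firm A prefers A (3 > -1); Firm B prefers C (0 > -1) — not an equilibrium.

(B, C)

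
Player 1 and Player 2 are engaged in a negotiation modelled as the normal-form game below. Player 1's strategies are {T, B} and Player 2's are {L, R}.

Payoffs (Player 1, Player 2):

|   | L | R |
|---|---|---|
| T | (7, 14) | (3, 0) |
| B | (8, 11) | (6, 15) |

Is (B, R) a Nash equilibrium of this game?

Yes

At (B, R), Player 1 earns 6; switching to T would give 3, so Player 1 has no profitable deviation.
Player 2 earns 15; switching to L would give 11, so Player 2 has no profitable deviation.
Neither player can gain by a unilateral deviation, so this profile is a Nash equilibrium.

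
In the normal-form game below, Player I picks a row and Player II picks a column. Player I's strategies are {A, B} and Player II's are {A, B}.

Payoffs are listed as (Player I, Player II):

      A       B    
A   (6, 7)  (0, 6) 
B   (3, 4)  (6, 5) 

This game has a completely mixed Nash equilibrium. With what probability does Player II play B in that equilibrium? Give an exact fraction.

Let y be the probability that Player II plays A. In a completely mixed equilibrium, Player I must be indifferent between A and B.
Player I's expected payoff from A is 6y; from B it is 3y + 6(1−y).
Setting these equal: 6y = −3y + 6, so y = 2/3.
Therefore Player II plays B with probability 1 − 2/3 = 1/3.

1/3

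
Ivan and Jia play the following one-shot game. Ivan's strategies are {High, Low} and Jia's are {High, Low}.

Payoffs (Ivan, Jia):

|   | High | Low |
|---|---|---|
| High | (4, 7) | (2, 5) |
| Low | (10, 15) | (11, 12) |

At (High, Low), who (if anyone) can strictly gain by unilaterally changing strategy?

Ivan at (High, Low) earns 2; deviating to Low yields 11 — a strict improvement.
Jia earns 5; deviating to High yields 7 — a strict improvement.
Both Ivan and Jia have strictly profitable deviations.

Both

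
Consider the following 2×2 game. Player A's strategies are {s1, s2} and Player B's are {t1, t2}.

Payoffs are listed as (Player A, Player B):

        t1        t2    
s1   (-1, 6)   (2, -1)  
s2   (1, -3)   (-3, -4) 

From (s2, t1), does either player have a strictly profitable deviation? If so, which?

Player A at (s2, t1) earns 1; deviating to s1 yields -1 — not better.
Player B earns -3; deviating to t2 yields -4 — not better.
Neither player can strictly improve; the profile is a Nash equilibrium.

Neither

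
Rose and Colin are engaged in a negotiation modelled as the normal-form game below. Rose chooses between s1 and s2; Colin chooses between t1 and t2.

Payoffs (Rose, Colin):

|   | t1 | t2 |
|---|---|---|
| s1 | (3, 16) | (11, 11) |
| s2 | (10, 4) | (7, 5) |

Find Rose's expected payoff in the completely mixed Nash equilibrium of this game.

First find y, the probability Colin plays t1, from Rose's indifference between s1 and s2: 3y + 11(1−y) = 10y + 7(1−y), giving y = 4/11.
Since Rose is indifferent in equilibrium, Rose's expected payoff equals the payoff from either row against (4/11, 7/11). Using s1: 3(4/11) + 11(7/11) = 89/11.

89/11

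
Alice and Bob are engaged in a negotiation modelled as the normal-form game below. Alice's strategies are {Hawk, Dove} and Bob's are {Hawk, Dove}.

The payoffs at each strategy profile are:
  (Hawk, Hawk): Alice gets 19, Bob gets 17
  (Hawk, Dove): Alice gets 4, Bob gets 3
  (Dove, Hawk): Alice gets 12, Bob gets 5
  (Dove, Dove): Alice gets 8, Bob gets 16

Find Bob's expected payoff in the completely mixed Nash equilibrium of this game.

First find p, the probability Alice plays Hawk, from Bob's indifference between Hawk and Dove: 17p + 5(1−p) = 3p + 16(1−p), giving p = 11/25.
Since Bob is indifferent in equilibrium, Bob's expected payoff equals the payoff from either column against (11/25, 14/25). Using Hawk: 17(11/25) + 5(14/25) = 257/25.

257/25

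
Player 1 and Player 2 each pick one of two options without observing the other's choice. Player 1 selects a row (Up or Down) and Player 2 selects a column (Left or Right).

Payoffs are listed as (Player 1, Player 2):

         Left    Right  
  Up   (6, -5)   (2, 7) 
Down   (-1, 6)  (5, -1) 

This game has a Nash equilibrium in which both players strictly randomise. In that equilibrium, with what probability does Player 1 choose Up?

7/19

Let r be the probability that Player 1 plays Up. In a completely mixed equilibrium, Player 2 must be indifferent between Left and Right.
Player 2's expected payoff from Left is −5r + 6(1−r); from Right it is 7r − (1−r).
Setting these equal: −11r + 6 = 8r − 1, so r = 7/19.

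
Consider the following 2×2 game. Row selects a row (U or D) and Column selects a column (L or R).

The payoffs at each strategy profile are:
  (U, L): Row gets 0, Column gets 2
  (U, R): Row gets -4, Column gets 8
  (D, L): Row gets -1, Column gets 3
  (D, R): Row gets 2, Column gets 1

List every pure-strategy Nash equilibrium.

(U, L): Column prefers R (8 > 2) — not an equilibrium.
(U, R): Row prefers D (2 > -4) — not an equilibrium.
(D, L): Row prefers U (0 > -1) — not an equilibrium.
(D, R): Column prefers L (3 > 1) — not an equilibrium.

none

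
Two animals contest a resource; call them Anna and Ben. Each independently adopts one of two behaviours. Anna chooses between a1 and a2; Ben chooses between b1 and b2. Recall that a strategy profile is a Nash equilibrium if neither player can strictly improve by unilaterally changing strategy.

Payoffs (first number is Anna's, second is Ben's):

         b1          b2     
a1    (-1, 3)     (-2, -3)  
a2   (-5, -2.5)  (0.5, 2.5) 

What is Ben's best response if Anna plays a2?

Against a2, Ben earns -2.5 from b1 and 2.5 from b2.
So b2 is the best response.

b2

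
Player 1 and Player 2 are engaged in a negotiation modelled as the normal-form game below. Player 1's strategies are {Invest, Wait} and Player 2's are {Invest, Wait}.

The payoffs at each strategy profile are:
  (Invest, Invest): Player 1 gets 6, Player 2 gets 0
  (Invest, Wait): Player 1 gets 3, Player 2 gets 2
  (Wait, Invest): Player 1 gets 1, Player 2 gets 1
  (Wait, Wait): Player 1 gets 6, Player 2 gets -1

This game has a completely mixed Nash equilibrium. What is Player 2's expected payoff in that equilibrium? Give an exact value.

1/2

First find x, the probability Player 1 plays Invest, from Player 2's indifference between Invest and Wait: (1−x) = 2x − (1−x), giving x = 1/2.
Since Player 2 is indifferent in equilibrium, Player 2's expected payoff equals the payoff from either column against (1/2, 1/2). Using Invest: (1/2) = 1/2.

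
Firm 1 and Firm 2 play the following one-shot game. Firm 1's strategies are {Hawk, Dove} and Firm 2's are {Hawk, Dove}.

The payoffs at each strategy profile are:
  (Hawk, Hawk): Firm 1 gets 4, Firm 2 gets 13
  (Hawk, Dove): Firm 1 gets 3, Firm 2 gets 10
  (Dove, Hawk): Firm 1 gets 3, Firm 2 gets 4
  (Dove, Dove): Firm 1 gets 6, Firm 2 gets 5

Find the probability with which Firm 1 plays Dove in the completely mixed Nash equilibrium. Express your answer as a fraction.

3/4

Let p be the probability that Firm 1 plays Hawk. In a completely mixed equilibrium, Firm 2 must be indifferent between Hawk and Dove.
Firm 2's expected payoff from Hawk is 13p + 4(1−p); from Dove it is 10p + 5(1−p).
Setting these equal: 9p + 4 = 5p + 5, so p = 1/4.
Therefore Firm 1 plays Dove with probability 1 − 1/4 = 3/4.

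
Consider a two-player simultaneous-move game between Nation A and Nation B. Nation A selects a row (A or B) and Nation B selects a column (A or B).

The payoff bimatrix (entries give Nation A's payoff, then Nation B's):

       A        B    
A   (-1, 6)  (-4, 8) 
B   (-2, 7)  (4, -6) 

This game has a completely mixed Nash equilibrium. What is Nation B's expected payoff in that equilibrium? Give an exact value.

First find p, the probability Nation A plays A, from Nation B's indifference between A and B: 6p + 7(1−p) = 8p − 6(1−p), giving p = 13/15.
Since Nation B is indifferent in equilibrium, Nation B's expected payoff equals the payoff from either column against (13/15, 2/15). Using A: 6(13/15) + 7(2/15) = 92/15.

92/15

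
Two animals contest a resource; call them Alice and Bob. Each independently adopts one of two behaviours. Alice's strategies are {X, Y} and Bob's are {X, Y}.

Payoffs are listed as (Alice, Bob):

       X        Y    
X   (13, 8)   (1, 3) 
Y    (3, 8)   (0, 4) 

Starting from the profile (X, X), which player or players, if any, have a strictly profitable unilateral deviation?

Alice at (X, X) earns 13; deviating to Y yields 3 — not better.
Bob earns 8; deviating to Y yields 3 — not better.
Neither player can strictly improve; the profile is a Nash equilibrium.

Neither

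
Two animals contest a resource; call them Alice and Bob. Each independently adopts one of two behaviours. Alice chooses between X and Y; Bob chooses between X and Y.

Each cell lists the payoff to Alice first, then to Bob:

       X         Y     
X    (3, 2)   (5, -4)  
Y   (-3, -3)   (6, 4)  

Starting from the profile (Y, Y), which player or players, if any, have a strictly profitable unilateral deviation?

Alice at (Y, Y) earns 6; deviating to X yields 5 — not better.
Bob earns 4; deviating to X yields -3 — not better.
Neither player can strictly improve; the profile is a Nash equilibrium.

Neither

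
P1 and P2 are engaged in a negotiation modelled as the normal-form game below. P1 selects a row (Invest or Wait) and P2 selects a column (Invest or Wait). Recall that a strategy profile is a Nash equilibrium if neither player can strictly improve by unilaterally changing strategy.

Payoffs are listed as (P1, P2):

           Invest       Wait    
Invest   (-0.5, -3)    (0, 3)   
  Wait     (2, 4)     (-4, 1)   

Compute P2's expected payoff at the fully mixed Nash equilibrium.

5/3

First find x, the probability P1 plays Invest, from P2's indifference between Invest and Wait: −3x + 4(1−x) = 3x + (1−x), giving x = 1/3.
Since P2 is indifferent in equilibrium, P2's expected payoff equals the payoff from either column against (1/3, 2/3). Using Invest: −3(1/3) + 4(2/3) = 5/3.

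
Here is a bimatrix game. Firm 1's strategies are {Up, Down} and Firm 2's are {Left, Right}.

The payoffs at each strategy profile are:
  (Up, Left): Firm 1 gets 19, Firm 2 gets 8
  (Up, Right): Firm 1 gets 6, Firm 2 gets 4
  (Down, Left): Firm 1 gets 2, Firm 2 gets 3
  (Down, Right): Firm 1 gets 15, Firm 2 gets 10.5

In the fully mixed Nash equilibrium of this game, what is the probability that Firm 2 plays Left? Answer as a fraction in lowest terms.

9/26

Let q be the probability that Firm 2 plays Left. In a completely mixed equilibrium, Firm 1 must be indifferent between Up and Down.
Firm 1's expected payoff from Up is 19q + 6(1−q); from Down it is 2q + 15(1−q).
Setting these equal: 13q + 6 = −13q + 15, so q = 9/26.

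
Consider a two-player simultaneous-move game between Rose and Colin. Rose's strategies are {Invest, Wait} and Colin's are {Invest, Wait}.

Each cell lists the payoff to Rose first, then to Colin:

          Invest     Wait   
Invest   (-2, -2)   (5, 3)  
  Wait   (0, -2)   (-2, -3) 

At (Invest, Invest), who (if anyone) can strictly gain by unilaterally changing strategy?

Rose at (Invest, Invest) earns -2; deviating to Wait yields 0 — a strict improvement.
Colin earns -2; deviating to Wait yields 3 — a strict improvement.
Both Rose and Colin have strictly profitable deviations.

Both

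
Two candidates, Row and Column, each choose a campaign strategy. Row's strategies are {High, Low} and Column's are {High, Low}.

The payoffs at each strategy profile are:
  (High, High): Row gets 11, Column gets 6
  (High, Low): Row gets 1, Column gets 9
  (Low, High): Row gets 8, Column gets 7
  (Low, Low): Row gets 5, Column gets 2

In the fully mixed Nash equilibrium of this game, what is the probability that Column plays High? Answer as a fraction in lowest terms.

Let q be the probability that Column plays High. In a completely mixed equilibrium, Row must be indifferent between High and Low.
Row's expected payoff from High is 11q + (1−q); from Low it is 8q + 5(1−q).
Setting these equal: 10q + 1 = 3q + 5, so q = 4/7.

4/7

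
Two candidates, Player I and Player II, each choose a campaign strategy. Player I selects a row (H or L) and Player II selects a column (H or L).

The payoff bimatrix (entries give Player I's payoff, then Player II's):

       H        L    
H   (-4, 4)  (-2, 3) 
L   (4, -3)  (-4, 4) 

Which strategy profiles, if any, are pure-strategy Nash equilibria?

none

(H, H): Player I prefers L (4 > -4) — not an equilibrium.
(H, L): Player II prefers H (4 > 3) — not an equilibrium.
(L, H): Player II prefers L (4 > -3) — not an equilibrium.
(L, L): Player I prefers H (-2 > -4) — not an equilibrium.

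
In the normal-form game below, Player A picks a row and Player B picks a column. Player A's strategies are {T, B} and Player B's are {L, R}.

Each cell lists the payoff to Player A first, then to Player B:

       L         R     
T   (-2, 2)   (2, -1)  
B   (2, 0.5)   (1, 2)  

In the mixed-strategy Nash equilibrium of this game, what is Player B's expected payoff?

First find p, the probability Player A plays T, from Player B's indifference between L and R: 2p + 0.5(1−p) = −p + 2(1−p), giving p = 1/3.
Since Player B is indifferent in equilibrium, Player B's expected payoff equals the payoff from either column against (1/3, 2/3). Using L: 2(1/3) + 0.5(2/3) = 1.

1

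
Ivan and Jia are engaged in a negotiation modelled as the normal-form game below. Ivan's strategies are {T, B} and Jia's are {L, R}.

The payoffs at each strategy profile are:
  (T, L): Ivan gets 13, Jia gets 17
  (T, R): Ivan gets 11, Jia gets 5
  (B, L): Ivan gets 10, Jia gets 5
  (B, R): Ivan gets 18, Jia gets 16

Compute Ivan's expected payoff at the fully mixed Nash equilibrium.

First find q, the probability Jia plays L, from Ivan's indifference between T and B: 13q + 11(1−q) = 10q + 18(1−q), giving q = 7/10.
Since Ivan is indifferent in equilibrium, Ivan's expected payoff equals the payoff from either row against (7/10, 3/10). Using T: 13(7/10) + 11(3/10) = 62/5.

62/5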